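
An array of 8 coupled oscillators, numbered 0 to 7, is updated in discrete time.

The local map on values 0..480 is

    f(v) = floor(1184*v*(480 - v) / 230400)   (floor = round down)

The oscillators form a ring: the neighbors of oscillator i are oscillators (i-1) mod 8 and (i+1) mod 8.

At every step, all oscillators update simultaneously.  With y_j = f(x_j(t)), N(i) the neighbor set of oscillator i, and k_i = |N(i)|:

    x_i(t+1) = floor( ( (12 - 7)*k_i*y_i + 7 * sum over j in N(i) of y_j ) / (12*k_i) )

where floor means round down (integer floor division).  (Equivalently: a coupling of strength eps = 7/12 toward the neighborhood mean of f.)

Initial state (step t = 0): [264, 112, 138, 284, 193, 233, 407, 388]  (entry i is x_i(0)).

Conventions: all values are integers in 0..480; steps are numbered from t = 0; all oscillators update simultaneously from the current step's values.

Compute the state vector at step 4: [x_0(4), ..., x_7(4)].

Answer: [286, 287, 286, 286, 286, 286, 286, 286]

Derivation:
t=0: [264, 112, 138, 284, 193, 233, 407, 388]
t=1: [237, 243, 245, 272, 287, 250, 202, 206]
t=2: [293, 295, 293, 289, 288, 289, 290, 290]
t=3: [281, 280, 281, 282, 283, 283, 283, 282]
t=4: [286, 287, 286, 286, 286, 286, 286, 286]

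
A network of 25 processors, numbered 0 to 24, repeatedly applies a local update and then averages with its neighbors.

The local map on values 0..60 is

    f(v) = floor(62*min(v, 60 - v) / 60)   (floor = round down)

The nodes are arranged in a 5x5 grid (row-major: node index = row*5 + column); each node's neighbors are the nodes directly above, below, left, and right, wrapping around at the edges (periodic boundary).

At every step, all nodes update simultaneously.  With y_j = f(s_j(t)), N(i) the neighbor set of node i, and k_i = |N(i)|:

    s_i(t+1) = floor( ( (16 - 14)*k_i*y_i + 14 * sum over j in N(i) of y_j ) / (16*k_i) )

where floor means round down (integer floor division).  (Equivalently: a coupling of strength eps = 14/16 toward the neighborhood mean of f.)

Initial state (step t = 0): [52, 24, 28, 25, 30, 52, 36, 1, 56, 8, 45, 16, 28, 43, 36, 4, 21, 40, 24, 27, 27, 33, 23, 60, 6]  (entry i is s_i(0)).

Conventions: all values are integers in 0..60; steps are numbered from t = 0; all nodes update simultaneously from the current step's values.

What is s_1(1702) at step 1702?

Answer: s_1(1702) = 14
Key observation: The state at step 9, [14, 14, 14, 14, 14, 14, 14, 14, 14, 14, 14, 14, 14, 14, 14, 14, 14, 14, 14, 14, 14, 14, 14, 14, 14], reappears at step 10: the system is in a cycle of period 1 from step 9 on.  Therefore the state at step 1702 equals the state at step 9 + ((1702 - 9) mod 1) = 9, which is [14, 14, 14, 14, 14, 14, 14, 14, 14, 14, 14, 14, 14, 14, 14, 14, 14, 14, 14, 14, 14, 14, 14, 14, 14].

Derivation:
t=0: [52, 24, 28, 25, 30, 52, 36, 1, 56, 8, 45, 16, 28, 43, 36, 4, 21, 40, 24, 27, 27, 33, 23, 60, 6]
t=1: [20, 22, 19, 16, 14, 13, 13, 18, 11, 15, 13, 21, 15, 19, 17, 20, 17, 23, 17, 16, 13, 24, 19, 17, 19]
t=2: [16, 19, 18, 15, 17, 14, 17, 14, 16, 13, 17, 15, 19, 15, 15, 15, 21, 17, 18, 17, 19, 18, 20, 17, 15]
t=3: [17, 17, 17, 16, 15, 15, 15, 17, 14, 15, 15, 18, 15, 16, 15, 18, 16, 19, 16, 15, 16, 19, 17, 17, 17]
t=4: [15, 17, 16, 15, 16, 15, 16, 15, 15, 14, 16, 15, 17, 15, 15, 15, 18, 16, 16, 16, 17, 16, 17, 16, 15]
t=5: [16, 15, 16, 15, 14, 15, 15, 15, 14, 15, 15, 16, 15, 15, 15, 16, 15, 16, 15, 15, 15, 17, 16, 15, 16]
t=6: [14, 15, 15, 14, 15, 15, 15, 15, 14, 14, 15, 15, 15, 14, 15, 15, 16, 15, 15, 15, 16, 15, 16, 15, 14]
t=7: [15, 14, 15, 14, 14, 14, 15, 14, 14, 14, 15, 15, 14, 14, 14, 15, 15, 15, 14, 14, 14, 15, 15, 14, 15]
t=8: [14, 14, 14, 14, 14, 14, 14, 14, 14, 14, 14, 14, 14, 14, 14, 14, 15, 14, 14, 14, 14, 14, 14, 14, 14]
t=9: [14, 14, 14, 14, 14, 14, 14, 14, 14, 14, 14, 14, 14, 14, 14, 14, 14, 14, 14, 14, 14, 14, 14, 14, 14]
t=10: [14, 14, 14, 14, 14, 14, 14, 14, 14, 14, 14, 14, 14, 14, 14, 14, 14, 14, 14, 14, 14, 14, 14, 14, 14]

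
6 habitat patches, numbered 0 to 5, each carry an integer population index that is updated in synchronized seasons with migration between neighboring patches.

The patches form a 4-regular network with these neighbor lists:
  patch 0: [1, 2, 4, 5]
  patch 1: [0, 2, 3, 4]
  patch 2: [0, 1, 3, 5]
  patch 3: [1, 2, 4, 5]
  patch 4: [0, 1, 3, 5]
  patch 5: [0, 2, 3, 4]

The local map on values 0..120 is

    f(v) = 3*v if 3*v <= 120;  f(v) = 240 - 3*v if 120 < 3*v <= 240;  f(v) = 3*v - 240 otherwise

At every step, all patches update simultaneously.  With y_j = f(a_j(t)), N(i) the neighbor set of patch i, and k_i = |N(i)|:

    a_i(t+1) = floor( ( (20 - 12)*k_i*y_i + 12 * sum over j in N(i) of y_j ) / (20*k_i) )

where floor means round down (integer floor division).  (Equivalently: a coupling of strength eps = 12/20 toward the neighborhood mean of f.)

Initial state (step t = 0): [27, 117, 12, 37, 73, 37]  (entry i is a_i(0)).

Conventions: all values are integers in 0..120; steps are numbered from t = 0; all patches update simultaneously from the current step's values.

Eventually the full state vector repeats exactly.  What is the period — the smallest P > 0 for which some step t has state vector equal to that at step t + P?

Answer: 4
Key observation: The state at step 47, [108, 108, 109, 108, 109, 108], reappears at step 51 — and no state repeats earlier — so the cycle the system enters has period 4.

Derivation:
t=0: [27, 117, 12, 37, 73, 37]
t=1: [74, 81, 76, 86, 70, 81]
t=2: [14, 12, 11, 14, 18, 12]
t=3: [40, 40, 36, 40, 45, 40]
t=4: [115, 115, 115, 115, 114, 115]
t=5: [104, 104, 105, 104, 103, 104]
t=6: [72, 72, 73, 72, 70, 72]
t=7: [24, 24, 22, 24, 26, 24]
t=8: [72, 72, 69, 72, 74, 72]
t=9: [24, 24, 27, 24, 21, 24]
t=10: [72, 72, 75, 72, 68, 72]
t=11: [24, 24, 20, 24, 28, 24]
t=12: [72, 72, 67, 72, 76, 72]
t=13: [24, 24, 30, 24, 19, 24]
t=14: [72, 72, 79, 72, 66, 72]
t=15: [23, 23, 15, 23, 31, 23]
t=16: [69, 69, 59, 69, 78, 69]
t=17: [33, 33, 45, 33, 22, 33]
t=18: [94, 94, 101, 94, 85, 94]
t=19: [41, 41, 50, 41, 31, 41]
t=20: [109, 109, 106, 109, 107, 109]
t=21: [84, 84, 83, 84, 84, 84]
t=22: [11, 11, 10, 11, 12, 11]
t=23: [33, 33, 31, 33, 34, 33]
t=24: [98, 98, 96, 98, 100, 98]
t=25: [54, 54, 51, 54, 56, 54]
t=26: [78, 78, 81, 78, 75, 78]
t=27: [6, 6, 4, 6, 9, 6]
t=28: [18, 18, 15, 18, 21, 18]
t=29: [54, 54, 50, 54, 57, 54]
t=30: [78, 78, 82, 78, 74, 78]
t=31: [7, 7, 6, 7, 10, 7]
t=32: [21, 21, 19, 21, 24, 21]
t=33: [63, 63, 60, 63, 66, 63]
t=34: [51, 51, 54, 51, 47, 51]
t=35: [87, 87, 83, 87, 91, 87]
t=36: [21, 21, 16, 21, 25, 21]
t=37: [62, 62, 57, 62, 67, 62]
t=38: [54, 54, 60, 54, 48, 54]
t=39: [78, 78, 70, 78, 85, 78]
t=40: [10, 10, 15, 10, 9, 10]
t=41: [31, 31, 36, 31, 28, 31]
t=42: [93, 93, 99, 93, 89, 93]
t=43: [39, 39, 46, 39, 34, 39]
t=44: [112, 112, 111, 112, 111, 112]
t=45: [95, 95, 94, 95, 94, 95]
t=46: [44, 44, 43, 44, 43, 44]
t=47: [108, 108, 109, 108, 109, 108]
t=48: [84, 84, 85, 84, 85, 84]
t=49: [12, 12, 13, 12, 13, 12]
t=50: [36, 36, 37, 36, 37, 36]
t=51: [108, 108, 109, 108, 109, 108]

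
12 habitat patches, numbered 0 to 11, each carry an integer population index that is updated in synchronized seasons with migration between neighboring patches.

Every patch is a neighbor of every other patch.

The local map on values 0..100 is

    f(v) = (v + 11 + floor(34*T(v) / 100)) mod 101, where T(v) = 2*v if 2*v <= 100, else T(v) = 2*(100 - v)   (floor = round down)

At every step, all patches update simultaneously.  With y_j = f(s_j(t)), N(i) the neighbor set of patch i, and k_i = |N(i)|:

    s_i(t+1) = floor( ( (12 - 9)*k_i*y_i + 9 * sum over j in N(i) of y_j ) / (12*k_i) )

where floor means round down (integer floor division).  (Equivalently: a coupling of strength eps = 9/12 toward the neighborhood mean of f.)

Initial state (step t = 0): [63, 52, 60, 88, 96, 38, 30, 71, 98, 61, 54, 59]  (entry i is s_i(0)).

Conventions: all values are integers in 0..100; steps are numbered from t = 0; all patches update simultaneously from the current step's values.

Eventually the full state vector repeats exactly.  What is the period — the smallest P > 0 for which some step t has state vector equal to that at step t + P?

Answer: 4
Key observation: The state at step 7, [8, 8, 8, 8, 8, 8, 8, 8, 8, 8, 8, 8], reappears at step 11 — and no state repeats earlier — so the cycle the system enters has period 4.

Derivation:
t=0: [63, 52, 60, 88, 96, 38, 30, 71, 98, 61, 54, 59]
t=1: [68, 67, 68, 51, 51, 63, 61, 50, 52, 68, 67, 68]
t=2: [98, 98, 98, 97, 97, 98, 98, 97, 97, 98, 98, 98]
t=3: [9, 9, 9, 9, 9, 9, 9, 9, 9, 9, 9, 9]
t=4: [26, 26, 26, 26, 26, 26, 26, 26, 26, 26, 26, 26]
t=5: [54, 54, 54, 54, 54, 54, 54, 54, 54, 54, 54, 54]
t=6: [96, 96, 96, 96, 96, 96, 96, 96, 96, 96, 96, 96]
t=7: [8, 8, 8, 8, 8, 8, 8, 8, 8, 8, 8, 8]
t=8: [24, 24, 24, 24, 24, 24, 24, 24, 24, 24, 24, 24]
t=9: [51, 51, 51, 51, 51, 51, 51, 51, 51, 51, 51, 51]
t=10: [95, 95, 95, 95, 95, 95, 95, 95, 95, 95, 95, 95]
t=11: [8, 8, 8, 8, 8, 8, 8, 8, 8, 8, 8, 8]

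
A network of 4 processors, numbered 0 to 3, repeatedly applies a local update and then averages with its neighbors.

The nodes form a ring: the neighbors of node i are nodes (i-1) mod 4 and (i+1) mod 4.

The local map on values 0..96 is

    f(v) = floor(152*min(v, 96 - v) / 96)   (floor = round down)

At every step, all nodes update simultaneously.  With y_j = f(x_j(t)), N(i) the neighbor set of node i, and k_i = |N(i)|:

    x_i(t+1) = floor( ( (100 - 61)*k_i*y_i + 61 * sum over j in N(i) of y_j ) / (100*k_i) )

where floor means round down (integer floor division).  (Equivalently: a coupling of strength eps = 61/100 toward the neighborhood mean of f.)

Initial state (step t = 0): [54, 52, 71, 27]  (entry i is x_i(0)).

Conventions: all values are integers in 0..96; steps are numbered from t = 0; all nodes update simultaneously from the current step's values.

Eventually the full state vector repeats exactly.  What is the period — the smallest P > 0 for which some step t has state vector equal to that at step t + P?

Simulating step by step:
t=0: [54, 52, 71, 27]
t=1: [59, 58, 49, 48]
t=2: [64, 63, 70, 69]
t=3: [48, 48, 44, 44]
t=4: [73, 73, 71, 71]
t=5: [36, 36, 38, 38]
t=6: [57, 57, 59, 59]
t=7: [60, 60, 58, 58]
t=8: [57, 57, 59, 59]

Answer: 2
Key observation: The state at step 6, [57, 57, 59, 59], reappears at step 8 — and no state repeats earlier — so the cycle the system enters has period 2.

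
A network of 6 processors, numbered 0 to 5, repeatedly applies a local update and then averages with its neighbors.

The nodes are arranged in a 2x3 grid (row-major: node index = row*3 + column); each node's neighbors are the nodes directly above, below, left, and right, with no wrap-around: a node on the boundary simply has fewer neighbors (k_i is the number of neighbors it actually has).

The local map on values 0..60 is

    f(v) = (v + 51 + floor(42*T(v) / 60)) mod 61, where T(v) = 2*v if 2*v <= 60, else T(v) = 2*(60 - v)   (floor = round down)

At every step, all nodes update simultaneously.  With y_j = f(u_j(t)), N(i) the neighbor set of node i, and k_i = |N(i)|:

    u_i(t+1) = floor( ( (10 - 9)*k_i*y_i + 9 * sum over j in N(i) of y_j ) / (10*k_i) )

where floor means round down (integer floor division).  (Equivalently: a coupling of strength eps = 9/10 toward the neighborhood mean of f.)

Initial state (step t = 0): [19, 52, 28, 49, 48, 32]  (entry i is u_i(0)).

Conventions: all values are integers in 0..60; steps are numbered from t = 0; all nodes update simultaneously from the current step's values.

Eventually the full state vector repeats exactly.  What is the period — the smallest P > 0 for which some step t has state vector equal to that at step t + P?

Simulating step by step:
t=0: [19, 52, 28, 49, 48, 32]
t=1: [51, 49, 29, 45, 37, 49]
t=2: [54, 56, 54, 56, 55, 58]
t=3: [51, 51, 50, 51, 50, 51]
t=4: [53, 53, 53, 53, 53, 53]
t=5: [52, 52, 52, 52, 52, 52]
t=6: [53, 53, 53, 53, 53, 53]

Answer: 2
Key observation: The state at step 4, [53, 53, 53, 53, 53, 53], reappears at step 6 — and no state repeats earlier — so the cycle the system enters has period 2.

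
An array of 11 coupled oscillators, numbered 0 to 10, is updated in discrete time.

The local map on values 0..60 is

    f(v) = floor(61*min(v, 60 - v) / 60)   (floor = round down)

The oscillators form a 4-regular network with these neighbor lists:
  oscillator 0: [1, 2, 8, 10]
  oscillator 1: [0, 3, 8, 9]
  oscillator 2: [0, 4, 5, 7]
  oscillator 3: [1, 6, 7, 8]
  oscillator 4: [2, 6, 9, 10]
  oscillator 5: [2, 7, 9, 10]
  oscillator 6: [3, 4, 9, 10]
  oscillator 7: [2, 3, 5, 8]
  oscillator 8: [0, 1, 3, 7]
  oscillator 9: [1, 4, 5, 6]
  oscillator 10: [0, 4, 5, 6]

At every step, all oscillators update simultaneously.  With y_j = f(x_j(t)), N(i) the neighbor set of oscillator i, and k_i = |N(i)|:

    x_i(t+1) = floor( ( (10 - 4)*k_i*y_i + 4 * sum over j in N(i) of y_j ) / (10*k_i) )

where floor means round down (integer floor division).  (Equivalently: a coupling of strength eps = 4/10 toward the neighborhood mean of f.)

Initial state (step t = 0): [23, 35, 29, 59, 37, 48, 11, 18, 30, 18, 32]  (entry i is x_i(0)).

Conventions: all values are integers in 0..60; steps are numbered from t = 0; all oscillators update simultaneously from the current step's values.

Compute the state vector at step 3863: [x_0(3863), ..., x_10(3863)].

Answer: [16, 16, 16, 16, 16, 16, 16, 16, 16, 16, 16]
Key observation: The state at step 10, [16, 16, 16, 16, 16, 16, 16, 16, 16, 16, 16], reappears at step 11: the system is in a cycle of period 1 from step 10 on.  Therefore the state at step 3863 equals the state at step 10 + ((3863 - 10) mod 1) = 10, which is [16, 16, 16, 16, 16, 16, 16, 16, 16, 16, 16].

Derivation:
t=0: [23, 35, 29, 59, 37, 48, 11, 18, 30, 18, 32]
t=1: [25, 22, 25, 9, 22, 16, 13, 18, 24, 17, 23]
t=2: [24, 20, 23, 13, 21, 17, 14, 18, 21, 17, 21]
t=3: [22, 19, 21, 15, 20, 18, 15, 18, 20, 17, 20]
t=4: [21, 18, 20, 16, 19, 18, 16, 18, 19, 17, 19]
t=5: [20, 18, 19, 16, 18, 18, 16, 18, 18, 17, 18]
t=6: [19, 17, 18, 16, 17, 18, 16, 17, 18, 17, 18]
t=7: [18, 17, 17, 16, 17, 17, 16, 17, 17, 17, 17]
t=8: [17, 17, 17, 16, 16, 17, 16, 16, 17, 16, 17]
t=9: [17, 16, 16, 16, 16, 16, 16, 16, 16, 16, 16]
t=10: [16, 16, 16, 16, 16, 16, 16, 16, 16, 16, 16]
t=11: [16, 16, 16, 16, 16, 16, 16, 16, 16, 16, 16]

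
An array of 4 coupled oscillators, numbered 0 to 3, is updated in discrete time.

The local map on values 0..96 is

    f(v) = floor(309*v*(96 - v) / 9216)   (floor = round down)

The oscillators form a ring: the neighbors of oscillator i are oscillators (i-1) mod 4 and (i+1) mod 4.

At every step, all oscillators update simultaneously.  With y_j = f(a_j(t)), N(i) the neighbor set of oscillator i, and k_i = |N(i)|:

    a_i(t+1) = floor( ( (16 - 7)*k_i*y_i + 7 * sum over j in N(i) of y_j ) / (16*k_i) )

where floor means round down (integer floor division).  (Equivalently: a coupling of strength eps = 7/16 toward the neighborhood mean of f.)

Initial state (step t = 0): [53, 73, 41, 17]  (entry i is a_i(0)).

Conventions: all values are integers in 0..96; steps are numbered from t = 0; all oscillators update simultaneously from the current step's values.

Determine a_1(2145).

Answer: a_1(2145) = 49
Key observation: The state at step 14, [77, 77, 77, 77], reappears at step 16: the system is in a cycle of period 2 from step 14 on.  Therefore the state at step 2145 equals the state at step 14 + ((2145 - 14) mod 2) = 15, which is [49, 49, 49, 49].

Derivation:
t=0: [53, 73, 41, 17]
t=1: [64, 64, 64, 58]
t=2: [69, 68, 69, 70]
t=3: [62, 62, 62, 61]
t=4: [70, 70, 70, 70]
t=5: [61, 61, 61, 61]
t=6: [71, 71, 71, 71]
t=7: [59, 59, 59, 59]
t=8: [73, 73, 73, 73]
t=9: [56, 56, 56, 56]
t=10: [75, 75, 75, 75]
t=11: [52, 52, 52, 52]
t=12: [76, 76, 76, 76]
t=13: [50, 50, 50, 50]
t=14: [77, 77, 77, 77]
t=15: [49, 49, 49, 49]
t=16: [77, 77, 77, 77]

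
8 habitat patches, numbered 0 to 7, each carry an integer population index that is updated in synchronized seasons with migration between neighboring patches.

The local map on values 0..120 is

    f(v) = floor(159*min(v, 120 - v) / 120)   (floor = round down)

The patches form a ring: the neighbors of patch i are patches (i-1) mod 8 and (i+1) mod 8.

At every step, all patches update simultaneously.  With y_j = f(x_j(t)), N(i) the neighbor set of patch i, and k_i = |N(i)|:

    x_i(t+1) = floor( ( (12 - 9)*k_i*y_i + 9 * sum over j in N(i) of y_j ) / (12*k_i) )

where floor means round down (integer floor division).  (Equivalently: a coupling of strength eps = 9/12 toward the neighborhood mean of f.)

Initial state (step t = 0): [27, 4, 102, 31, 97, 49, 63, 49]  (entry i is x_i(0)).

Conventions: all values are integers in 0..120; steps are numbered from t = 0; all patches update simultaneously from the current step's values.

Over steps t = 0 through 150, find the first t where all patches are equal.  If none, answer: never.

Simulating step by step:
t=0: [27, 4, 102, 31, 97, 49, 63, 49]  (not all equal)
t=1: [34, 23, 23, 30, 46, 55, 66, 57]  (not all equal)
t=2: [50, 35, 33, 43, 56, 67, 72, 62]  (not all equal)
t=3: [62, 52, 49, 57, 65, 68, 70, 67]  (not all equal)
t=4: [70, 69, 69, 69, 71, 68, 68, 70]  (not all equal)
t=5: [66, 66, 67, 65, 66, 66, 67, 66]  (not all equal)
t=6: [71, 70, 71, 70, 71, 70, 70, 70]  (not all equal)
t=7: [65, 64, 65, 64, 65, 65, 66, 65]  (not all equal)
t=8: [72, 72, 73, 72, 72, 71, 71, 71]  (not all equal)
t=9: [63, 62, 62, 62, 63, 63, 64, 63]  (not all equal)
t=10: [75, 75, 76, 75, 75, 74, 74, 74]  (not all equal)
t=11: [59, 58, 58, 58, 59, 59, 60, 59]  (not all equal)
t=12: [77, 76, 76, 76, 77, 78, 78, 78]  (not all equal)
t=13: [56, 57, 58, 57, 56, 55, 55, 55]  (not all equal)
t=14: [73, 75, 75, 75, 73, 72, 72, 72]  (not all equal)
t=15: [61, 60, 59, 60, 61, 62, 63, 62]  (not all equal)
t=16: [77, 78, 78, 78, 77, 76, 75, 76]  (not all equal)
t=17: [56, 55, 55, 55, 56, 57, 58, 57]  (not all equal)
t=18: [73, 72, 72, 72, 73, 75, 75, 75]  (not all equal)
t=19: [61, 62, 63, 62, 61, 60, 59, 60]  (not all equal)
t=20: [77, 76, 75, 76, 77, 78, 78, 78]  (not all equal)
t=21: [56, 57, 58, 57, 56, 55, 55, 55]  (not all equal)

Answer: never
Key observation: The state at step 13 reappears at step 21 — the system is in a cycle of period 8 from step 13 on.  No step 0..21 is synchronized, and the cycle repeats forever, so no step up to 150 (or ever) has all patches equal.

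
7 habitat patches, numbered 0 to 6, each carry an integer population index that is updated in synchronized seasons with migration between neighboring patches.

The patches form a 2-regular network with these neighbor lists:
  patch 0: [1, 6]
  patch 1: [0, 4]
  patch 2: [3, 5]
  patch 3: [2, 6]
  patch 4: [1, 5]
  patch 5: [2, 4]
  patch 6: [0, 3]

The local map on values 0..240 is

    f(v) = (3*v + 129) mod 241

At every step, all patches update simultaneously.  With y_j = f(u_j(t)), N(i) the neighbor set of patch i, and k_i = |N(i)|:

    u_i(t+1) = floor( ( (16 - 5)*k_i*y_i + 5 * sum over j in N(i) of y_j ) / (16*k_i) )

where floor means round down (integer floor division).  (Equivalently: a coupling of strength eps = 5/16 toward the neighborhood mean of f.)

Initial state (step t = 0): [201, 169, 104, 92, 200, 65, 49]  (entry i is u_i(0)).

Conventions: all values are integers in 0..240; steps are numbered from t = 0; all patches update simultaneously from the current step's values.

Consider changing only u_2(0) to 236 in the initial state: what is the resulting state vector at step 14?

Simulating step by step:
t=0: [201, 169, 236, 92, 200, 65, 49]
t=1: [35, 108, 116, 136, 41, 75, 51]
t=2: [200, 184, 188, 81, 58, 116, 73]
t=3: [51, 147, 202, 139, 110, 204, 94]
t=4: [68, 100, 21, 72, 166, 48, 133]
t=5: [99, 166, 153, 108, 134, 74, 62]
t=6: [161, 136, 123, 173, 73, 99, 112]
t=7: [132, 74, 65, 151, 111, 146, 200]
t=8: [47, 116, 85, 82, 182, 105, 26]
t=9: [89, 196, 150, 146, 201, 192, 167]
t=10: [166, 187, 114, 96, 77, 169, 139]
t=11: [142, 184, 209, 166, 138, 160, 94]
t=12: [107, 157, 65, 131, 92, 102, 150]
t=13: [177, 139, 93, 55, 161, 171, 105]
t=14: [164, 92, 148, 94, 124, 156, 175]

Answer: [164, 92, 148, 94, 124, 156, 175]
Key observation: This trace re-runs the system from the modified initial state.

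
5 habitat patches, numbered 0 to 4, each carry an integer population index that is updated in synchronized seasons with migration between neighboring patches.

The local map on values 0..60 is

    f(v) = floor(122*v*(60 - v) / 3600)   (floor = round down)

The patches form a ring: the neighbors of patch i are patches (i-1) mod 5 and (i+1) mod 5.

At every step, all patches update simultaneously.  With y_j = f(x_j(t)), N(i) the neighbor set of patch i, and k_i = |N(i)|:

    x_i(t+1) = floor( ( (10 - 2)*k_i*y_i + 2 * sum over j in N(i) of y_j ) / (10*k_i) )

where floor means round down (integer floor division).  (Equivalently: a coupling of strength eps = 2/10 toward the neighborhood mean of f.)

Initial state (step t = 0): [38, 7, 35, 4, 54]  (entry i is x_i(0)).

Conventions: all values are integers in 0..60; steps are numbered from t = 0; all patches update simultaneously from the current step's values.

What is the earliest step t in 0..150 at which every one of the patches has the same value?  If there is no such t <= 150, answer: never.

Simulating step by step:
t=0: [38, 7, 35, 4, 54]  (not all equal)
t=1: [24, 15, 25, 9, 11]  (not all equal)
t=2: [27, 23, 26, 16, 18]  (not all equal)
t=3: [29, 28, 28, 23, 25]  (not all equal)
t=4: [29, 30, 29, 28, 29]  (not all equal)
t=5: [30, 30, 30, 30, 30]  (all equal)

Answer: 5
Key observation: Synchronization is absorbing here: once all patches are equal they stay equal, and step 5 is the first all-equal step.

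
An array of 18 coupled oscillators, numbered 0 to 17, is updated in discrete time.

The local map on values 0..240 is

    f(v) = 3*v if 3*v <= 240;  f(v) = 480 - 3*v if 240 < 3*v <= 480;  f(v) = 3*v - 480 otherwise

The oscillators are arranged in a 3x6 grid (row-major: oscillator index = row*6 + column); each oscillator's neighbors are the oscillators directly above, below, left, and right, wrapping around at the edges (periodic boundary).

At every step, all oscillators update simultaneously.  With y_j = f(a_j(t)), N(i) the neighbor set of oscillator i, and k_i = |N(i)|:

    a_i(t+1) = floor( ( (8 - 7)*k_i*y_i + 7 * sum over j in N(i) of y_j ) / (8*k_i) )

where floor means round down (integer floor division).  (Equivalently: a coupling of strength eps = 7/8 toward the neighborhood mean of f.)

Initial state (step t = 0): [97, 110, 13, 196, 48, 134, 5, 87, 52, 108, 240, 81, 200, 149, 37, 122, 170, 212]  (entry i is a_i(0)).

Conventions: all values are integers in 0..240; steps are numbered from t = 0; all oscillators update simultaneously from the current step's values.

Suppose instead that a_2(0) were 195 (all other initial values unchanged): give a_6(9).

Simulating step by step:
t=0: [97, 110, 195, 196, 48, 134, 5, 87, 52, 108, 240, 81, 200, 149, 37, 122, 170, 212]
t=1: [103, 138, 127, 127, 117, 168, 169, 104, 148, 154, 154, 136, 100, 135, 103, 102, 146, 121]
t=2: [86, 120, 93, 104, 56, 109, 132, 65, 104, 73, 59, 49, 107, 137, 105, 93, 101, 84]
t=3: [140, 165, 160, 193, 168, 186, 168, 120, 191, 183, 177, 158, 151, 148, 160, 184, 191, 167]
t=4: [39, 49, 45, 48, 73, 34, 49, 51, 52, 77, 48, 38, 34, 39, 43, 66, 48, 47]
t=5: [123, 132, 142, 189, 144, 142, 124, 143, 161, 169, 172, 131, 126, 130, 148, 166, 171, 118]
t=6: [90, 77, 52, 43, 51, 88, 90, 68, 37, 34, 47, 81, 107, 70, 40, 42, 54, 76]
t=7: [204, 199, 148, 133, 160, 208, 203, 192, 141, 123, 160, 203, 207, 182, 146, 127, 162, 197]
t=8: [132, 86, 69, 63, 50, 99, 125, 92, 69, 65, 53, 100, 113, 94, 61, 64, 46, 105]
t=9: [152, 179, 201, 186, 165, 149, 146, 185, 198, 187, 164, 156, 138, 188, 198, 178, 162, 161]

Answer: a_6(9) = 146
Key observation: This trace re-runs the system from the modified initial state.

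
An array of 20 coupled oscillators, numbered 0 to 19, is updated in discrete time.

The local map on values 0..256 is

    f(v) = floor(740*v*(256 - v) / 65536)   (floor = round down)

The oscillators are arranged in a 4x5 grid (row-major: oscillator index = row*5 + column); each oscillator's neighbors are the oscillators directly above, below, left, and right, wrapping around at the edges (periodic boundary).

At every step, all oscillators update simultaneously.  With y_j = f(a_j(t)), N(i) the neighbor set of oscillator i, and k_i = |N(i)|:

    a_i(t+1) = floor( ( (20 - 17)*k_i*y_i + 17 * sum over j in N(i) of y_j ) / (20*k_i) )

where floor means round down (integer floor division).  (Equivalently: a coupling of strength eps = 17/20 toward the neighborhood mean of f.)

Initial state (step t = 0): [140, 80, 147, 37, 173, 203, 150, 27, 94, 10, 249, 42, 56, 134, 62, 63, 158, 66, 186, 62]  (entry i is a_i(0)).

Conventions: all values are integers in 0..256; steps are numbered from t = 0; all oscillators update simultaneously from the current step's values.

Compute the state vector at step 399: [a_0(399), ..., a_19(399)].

Simulating step by step:
t=0: [140, 80, 147, 37, 173, 203, 150, 27, 94, 10, 249, 42, 56, 134, 62, 63, 158, 66, 186, 62]
t=1: [150, 175, 124, 153, 116, 104, 122, 149, 104, 129, 107, 120, 124, 150, 97, 129, 140, 154, 139, 143]
t=2: [176, 179, 175, 181, 180, 181, 176, 182, 179, 179, 180, 182, 180, 179, 180, 181, 177, 182, 179, 181]
t=3: [154, 157, 154, 155, 154, 155, 153, 156, 153, 154, 153, 155, 152, 154, 154, 155, 153, 155, 153, 153]
t=4: [176, 176, 175, 176, 176, 176, 175, 177, 176, 176, 176, 177, 176, 177, 177, 176, 175, 177, 176, 176]
t=5: [158, 159, 157, 158, 158, 158, 157, 158, 157, 157, 157, 158, 157, 157, 157, 158, 157, 158, 157, 157]
t=6: [174, 174, 174, 174, 174, 174, 174, 174, 174, 174, 174, 174, 174, 175, 175, 174, 174, 174, 174, 174]
t=7: [161, 161, 161, 161, 161, 161, 161, 161, 160, 160, 160, 161, 160, 160, 160, 161, 161, 161, 160, 160]
t=8: [172, 172, 172, 172, 172, 172, 172, 172, 172, 172, 172, 172, 172, 173, 173, 172, 172, 172, 172, 172]
t=9: [163, 163, 163, 163, 163, 163, 163, 163, 162, 162, 162, 163, 162, 162, 162, 163, 163, 163, 162, 162]
t=10: [171, 171, 171, 171, 171, 171, 171, 171, 171, 171, 171, 171, 171, 171, 171, 171, 171, 171, 171, 171]
t=11: [164, 164, 164, 164, 164, 164, 164, 164, 164, 164, 164, 164, 164, 164, 164, 164, 164, 164, 164, 164]
t=12: [170, 170, 170, 170, 170, 170, 170, 170, 170, 170, 170, 170, 170, 170, 170, 170, 170, 170, 170, 170]
t=13: [165, 165, 165, 165, 165, 165, 165, 165, 165, 165, 165, 165, 165, 165, 165, 165, 165, 165, 165, 165]
t=14: [169, 169, 169, 169, 169, 169, 169, 169, 169, 169, 169, 169, 169, 169, 169, 169, 169, 169, 169, 169]
t=15: [166, 166, 166, 166, 166, 166, 166, 166, 166, 166, 166, 166, 166, 166, 166, 166, 166, 166, 166, 166]
t=16: [168, 168, 168, 168, 168, 168, 168, 168, 168, 168, 168, 168, 168, 168, 168, 168, 168, 168, 168, 168]
t=17: [166, 166, 166, 166, 166, 166, 166, 166, 166, 166, 166, 166, 166, 166, 166, 166, 166, 166, 166, 166]

Answer: [166, 166, 166, 166, 166, 166, 166, 166, 166, 166, 166, 166, 166, 166, 166, 166, 166, 166, 166, 166]
Key observation: The state at step 15, [166, 166, 166, 166, 166, 166, 166, 166, 166, 166, 166, 166, 166, 166, 166, 166, 166, 166, 166, 166], reappears at step 17: the system is in a cycle of period 2 from step 15 on.  Therefore the state at step 399 equals the state at step 15 + ((399 - 15) mod 2) = 15, which is [166, 166, 166, 166, 166, 166, 166, 166, 166, 166, 166, 166, 166, 166, 166, 166, 166, 166, 166, 166].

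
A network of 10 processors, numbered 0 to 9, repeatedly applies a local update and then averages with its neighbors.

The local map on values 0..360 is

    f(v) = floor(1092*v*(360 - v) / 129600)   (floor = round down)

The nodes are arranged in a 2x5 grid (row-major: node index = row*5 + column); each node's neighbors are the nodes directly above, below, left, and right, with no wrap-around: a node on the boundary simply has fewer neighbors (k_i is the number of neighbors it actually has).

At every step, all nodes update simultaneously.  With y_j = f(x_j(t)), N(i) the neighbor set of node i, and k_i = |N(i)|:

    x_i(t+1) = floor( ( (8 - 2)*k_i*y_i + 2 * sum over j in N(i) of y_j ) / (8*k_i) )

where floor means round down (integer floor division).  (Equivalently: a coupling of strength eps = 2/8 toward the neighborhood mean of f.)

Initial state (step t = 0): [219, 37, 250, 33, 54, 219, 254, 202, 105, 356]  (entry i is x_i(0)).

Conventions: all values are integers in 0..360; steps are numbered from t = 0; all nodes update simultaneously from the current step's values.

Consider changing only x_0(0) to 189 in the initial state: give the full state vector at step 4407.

Answer: [240, 240, 241, 241, 242, 240, 240, 241, 241, 242]
Key observation: The state at step 27, [240, 240, 241, 241, 242, 240, 240, 241, 241, 242], reappears at step 29: the system is in a cycle of period 2 from step 27 on.  Therefore the state at step 4407 equals the state at step 27 + ((4407 - 27) mod 2) = 27, which is [240, 240, 241, 241, 242, 240, 240, 241, 241, 242].

Derivation:
t=0: [189, 37, 250, 33, 54, 219, 254, 202, 105, 356]
t=1: [249, 135, 211, 117, 116, 257, 221, 257, 199, 53]
t=2: [233, 254, 257, 243, 225, 228, 251, 233, 251, 166]
t=3: [246, 228, 226, 238, 255, 249, 233, 243, 235, 263]
t=4: [237, 251, 252, 243, 226, 234, 247, 241, 243, 219]
t=5: [243, 231, 230, 239, 253, 246, 236, 239, 240, 256]
t=6: [240, 249, 249, 242, 229, 237, 245, 243, 240, 226]
t=7: [241, 233, 233, 240, 250, 243, 237, 238, 242, 253]
t=8: [241, 248, 248, 241, 232, 240, 244, 244, 239, 229]
t=9: [240, 234, 234, 241, 249, 241, 238, 238, 243, 250]
t=10: [242, 247, 247, 240, 233, 241, 244, 243, 238, 232]
t=11: [239, 235, 235, 242, 248, 240, 238, 239, 243, 249]
t=12: [243, 246, 246, 240, 234, 242, 244, 243, 238, 233]
t=13: [238, 236, 236, 242, 247, 239, 238, 239, 243, 248]
t=14: [244, 245, 245, 240, 235, 243, 244, 243, 239, 234]
t=15: [238, 237, 237, 242, 246, 238, 238, 239, 243, 247]
t=16: [244, 244, 244, 240, 236, 244, 244, 242, 239, 235]
t=17: [238, 238, 238, 242, 245, 238, 238, 239, 243, 246]
t=18: [244, 244, 243, 240, 237, 244, 243, 242, 239, 236]
t=19: [238, 238, 239, 242, 244, 238, 238, 240, 242, 245]
t=20: [244, 243, 242, 240, 238, 244, 243, 242, 239, 237]
t=21: [238, 239, 240, 242, 243, 238, 239, 240, 242, 244]
t=22: [243, 243, 241, 240, 239, 243, 243, 241, 240, 238]
t=23: [239, 239, 240, 242, 243, 239, 239, 240, 242, 243]
t=24: [243, 242, 241, 240, 239, 243, 242, 241, 240, 239]
t=25: [239, 240, 241, 242, 242, 239, 240, 241, 242, 242]
t=26: [242, 242, 241, 240, 240, 242, 242, 241, 240, 240]
t=27: [240, 240, 241, 241, 242, 240, 240, 241, 241, 242]
t=28: [242, 241, 241, 240, 240, 242, 241, 241, 240, 240]
t=29: [240, 240, 241, 241, 242, 240, 240, 241, 241, 242]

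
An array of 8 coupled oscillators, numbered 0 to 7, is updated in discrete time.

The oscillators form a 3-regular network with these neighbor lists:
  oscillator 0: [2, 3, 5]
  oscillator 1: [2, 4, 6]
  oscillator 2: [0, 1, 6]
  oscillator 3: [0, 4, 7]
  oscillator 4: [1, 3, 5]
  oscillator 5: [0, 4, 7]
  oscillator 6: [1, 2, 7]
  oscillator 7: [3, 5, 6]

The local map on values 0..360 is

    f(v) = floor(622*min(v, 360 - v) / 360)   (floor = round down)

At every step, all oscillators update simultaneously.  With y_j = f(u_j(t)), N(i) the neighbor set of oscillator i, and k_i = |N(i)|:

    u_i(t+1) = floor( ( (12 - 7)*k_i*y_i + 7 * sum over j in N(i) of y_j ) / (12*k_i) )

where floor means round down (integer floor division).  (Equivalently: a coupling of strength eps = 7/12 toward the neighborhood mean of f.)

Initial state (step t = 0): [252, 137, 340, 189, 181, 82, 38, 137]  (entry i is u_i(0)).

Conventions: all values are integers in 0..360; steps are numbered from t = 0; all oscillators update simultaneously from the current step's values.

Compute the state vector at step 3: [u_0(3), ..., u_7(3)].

Answer: [209, 217, 210, 231, 226, 197, 207, 204]

Derivation:
t=0: [252, 137, 340, 189, 181, 82, 38, 137]
t=1: [168, 177, 108, 265, 259, 200, 125, 195]
t=2: [242, 238, 235, 213, 217, 260, 240, 246]
t=3: [209, 217, 210, 231, 226, 197, 207, 204]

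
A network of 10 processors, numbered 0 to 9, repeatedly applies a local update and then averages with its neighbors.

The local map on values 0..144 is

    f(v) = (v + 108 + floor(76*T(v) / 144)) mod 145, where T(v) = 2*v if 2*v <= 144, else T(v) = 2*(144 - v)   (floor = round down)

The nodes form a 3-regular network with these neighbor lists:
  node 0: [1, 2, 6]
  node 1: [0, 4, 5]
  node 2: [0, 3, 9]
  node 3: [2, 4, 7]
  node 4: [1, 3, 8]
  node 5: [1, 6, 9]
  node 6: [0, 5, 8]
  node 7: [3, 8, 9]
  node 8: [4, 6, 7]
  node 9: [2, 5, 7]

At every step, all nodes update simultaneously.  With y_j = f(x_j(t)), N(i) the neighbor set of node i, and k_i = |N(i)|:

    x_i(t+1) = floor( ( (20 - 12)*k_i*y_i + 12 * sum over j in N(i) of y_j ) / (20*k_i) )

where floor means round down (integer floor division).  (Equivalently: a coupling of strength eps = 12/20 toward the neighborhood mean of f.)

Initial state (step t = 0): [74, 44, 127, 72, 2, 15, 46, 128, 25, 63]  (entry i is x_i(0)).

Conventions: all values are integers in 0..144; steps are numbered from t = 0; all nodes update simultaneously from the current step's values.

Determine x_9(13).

Simulating step by step:
t=0: [74, 44, 127, 72, 2, 15, 46, 128, 25, 63]
t=1: [87, 93, 105, 109, 80, 95, 75, 86, 60, 107]
t=2: [109, 109, 109, 109, 104, 109, 105, 104, 100, 109]
t=3: [108, 108, 108, 108, 108, 108, 108, 108, 109, 108]
t=4: [109, 109, 109, 109, 108, 109, 108, 108, 108, 109]
t=5: [108, 108, 108, 108, 108, 108, 108, 108, 109, 108]
t=6: [109, 109, 109, 109, 108, 109, 108, 108, 108, 109]
t=7: [108, 108, 108, 108, 108, 108, 108, 108, 109, 108]
t=8: [109, 109, 109, 109, 108, 109, 108, 108, 108, 109]
t=9: [108, 108, 108, 108, 108, 108, 108, 108, 109, 108]
t=10: [109, 109, 109, 109, 108, 109, 108, 108, 108, 109]
t=11: [108, 108, 108, 108, 108, 108, 108, 108, 109, 108]
t=12: [109, 109, 109, 109, 108, 109, 108, 108, 108, 109]
t=13: [108, 108, 108, 108, 108, 108, 108, 108, 109, 108]

Answer: x_9(13) = 108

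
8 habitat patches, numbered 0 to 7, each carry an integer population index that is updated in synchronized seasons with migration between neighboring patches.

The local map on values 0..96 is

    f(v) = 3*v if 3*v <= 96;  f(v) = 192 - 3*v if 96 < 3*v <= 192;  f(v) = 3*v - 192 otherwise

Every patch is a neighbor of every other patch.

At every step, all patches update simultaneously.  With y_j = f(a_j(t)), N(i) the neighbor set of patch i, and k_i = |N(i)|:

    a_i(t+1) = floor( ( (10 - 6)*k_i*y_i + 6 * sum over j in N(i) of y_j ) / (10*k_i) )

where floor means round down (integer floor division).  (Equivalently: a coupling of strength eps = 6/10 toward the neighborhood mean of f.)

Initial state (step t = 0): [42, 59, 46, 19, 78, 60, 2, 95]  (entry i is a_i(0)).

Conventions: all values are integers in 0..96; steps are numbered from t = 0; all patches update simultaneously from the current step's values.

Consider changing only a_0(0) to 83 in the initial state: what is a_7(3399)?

Simulating step by step:
t=0: [83, 59, 46, 19, 78, 60, 2, 95]
t=1: [46, 33, 45, 46, 42, 32, 30, 58]
t=2: [62, 74, 63, 62, 66, 75, 73, 50]
t=3: [15, 22, 14, 15, 15, 23, 21, 26]
t=4: [52, 59, 52, 52, 52, 60, 58, 63]
t=5: [27, 21, 27, 27, 27, 20, 22, 17]
t=6: [73, 68, 73, 73, 73, 67, 69, 64]
t=7: [20, 16, 20, 20, 20, 15, 17, 12]
t=8: [54, 51, 54, 54, 54, 50, 52, 47]
t=9: [34, 36, 34, 34, 34, 37, 36, 40]
t=10: [86, 84, 86, 86, 86, 83, 84, 81]
t=11: [62, 61, 62, 62, 62, 60, 61, 58]
t=12: [8, 9, 8, 8, 8, 9, 9, 11]
t=13: [25, 26, 25, 25, 25, 26, 26, 28]
t=14: [76, 77, 76, 76, 76, 77, 77, 79]
t=15: [37, 38, 37, 37, 37, 38, 38, 40]
t=16: [79, 78, 79, 79, 79, 78, 78, 76]
t=17: [43, 42, 43, 43, 43, 42, 42, 40]
t=18: [64, 65, 64, 64, 64, 65, 65, 67]
t=19: [1, 2, 1, 1, 1, 2, 2, 4]
t=20: [4, 5, 4, 4, 4, 5, 5, 7]
t=21: [13, 14, 13, 13, 13, 14, 14, 16]
t=22: [40, 41, 40, 40, 40, 41, 41, 43]
t=23: [70, 69, 70, 70, 70, 69, 69, 67]
t=24: [16, 15, 16, 16, 16, 15, 15, 13]
t=25: [46, 45, 46, 46, 46, 45, 45, 43]
t=26: [55, 56, 55, 55, 55, 56, 56, 58]
t=27: [25, 24, 25, 25, 25, 24, 24, 22]
t=28: [73, 72, 73, 73, 73, 72, 72, 70]
t=29: [25, 24, 25, 25, 25, 24, 24, 22]

Answer: a_7(3399) = 22
Key observation: The state at step 27, [25, 24, 25, 25, 25, 24, 24, 22], reappears at step 29: the system is in a cycle of period 2 from step 27 on.  Therefore the state at step 3399 equals the state at step 27 + ((3399 - 27) mod 2) = 27, which is [25, 24, 25, 25, 25, 24, 24, 22].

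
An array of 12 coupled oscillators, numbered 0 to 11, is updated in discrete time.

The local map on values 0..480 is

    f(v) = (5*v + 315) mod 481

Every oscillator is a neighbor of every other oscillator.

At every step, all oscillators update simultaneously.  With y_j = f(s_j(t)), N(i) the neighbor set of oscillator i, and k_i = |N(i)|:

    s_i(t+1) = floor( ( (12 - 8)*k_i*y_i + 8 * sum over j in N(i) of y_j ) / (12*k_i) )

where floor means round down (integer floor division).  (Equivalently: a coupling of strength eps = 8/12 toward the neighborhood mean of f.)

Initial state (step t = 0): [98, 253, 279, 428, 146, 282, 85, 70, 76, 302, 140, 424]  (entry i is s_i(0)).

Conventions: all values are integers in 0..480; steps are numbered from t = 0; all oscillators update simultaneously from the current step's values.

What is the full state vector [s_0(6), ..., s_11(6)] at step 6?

Simulating step by step:
t=0: [98, 253, 279, 428, 146, 282, 85, 70, 76, 302, 140, 424]
t=1: [225, 174, 210, 150, 159, 214, 207, 187, 195, 241, 151, 145]
t=2: [314, 245, 294, 212, 224, 299, 290, 263, 274, 205, 214, 205]
t=3: [366, 272, 339, 358, 375, 346, 334, 297, 312, 349, 361, 349]
t=4: [207, 210, 170, 196, 219, 179, 163, 244, 264, 184, 200, 184]
t=5: [310, 314, 259, 295, 326, 272, 250, 229, 256, 278, 300, 278]
t=6: [285, 291, 216, 265, 176, 234, 204, 175, 212, 242, 272, 242]

Answer: [285, 291, 216, 265, 176, 234, 204, 175, 212, 242, 272, 242]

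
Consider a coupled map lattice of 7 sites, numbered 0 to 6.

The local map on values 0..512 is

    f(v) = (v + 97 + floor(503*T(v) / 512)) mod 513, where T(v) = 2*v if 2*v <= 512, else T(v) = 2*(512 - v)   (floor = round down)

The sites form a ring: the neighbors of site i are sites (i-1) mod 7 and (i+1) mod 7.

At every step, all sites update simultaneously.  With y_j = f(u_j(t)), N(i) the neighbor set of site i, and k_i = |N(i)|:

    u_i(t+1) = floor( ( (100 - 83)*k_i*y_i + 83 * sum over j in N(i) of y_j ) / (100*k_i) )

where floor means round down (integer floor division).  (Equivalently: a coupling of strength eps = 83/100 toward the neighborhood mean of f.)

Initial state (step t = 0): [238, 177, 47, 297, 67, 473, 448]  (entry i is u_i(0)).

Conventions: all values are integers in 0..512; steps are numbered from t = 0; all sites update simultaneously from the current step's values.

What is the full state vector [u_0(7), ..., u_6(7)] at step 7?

Simulating step by step:
t=0: [238, 177, 47, 297, 67, 473, 448]
t=1: [159, 236, 210, 271, 231, 210, 201]
t=2: [201, 156, 288, 252, 267, 220, 138]
t=3: [259, 211, 209, 323, 291, 387, 258]
t=4: [286, 260, 236, 259, 257, 306, 288]
t=5: [323, 305, 329, 317, 321, 321, 305]
t=6: [292, 278, 286, 277, 281, 286, 281]
t=7: [317, 312, 320, 317, 318, 317, 312]

Answer: [317, 312, 320, 317, 318, 317, 312]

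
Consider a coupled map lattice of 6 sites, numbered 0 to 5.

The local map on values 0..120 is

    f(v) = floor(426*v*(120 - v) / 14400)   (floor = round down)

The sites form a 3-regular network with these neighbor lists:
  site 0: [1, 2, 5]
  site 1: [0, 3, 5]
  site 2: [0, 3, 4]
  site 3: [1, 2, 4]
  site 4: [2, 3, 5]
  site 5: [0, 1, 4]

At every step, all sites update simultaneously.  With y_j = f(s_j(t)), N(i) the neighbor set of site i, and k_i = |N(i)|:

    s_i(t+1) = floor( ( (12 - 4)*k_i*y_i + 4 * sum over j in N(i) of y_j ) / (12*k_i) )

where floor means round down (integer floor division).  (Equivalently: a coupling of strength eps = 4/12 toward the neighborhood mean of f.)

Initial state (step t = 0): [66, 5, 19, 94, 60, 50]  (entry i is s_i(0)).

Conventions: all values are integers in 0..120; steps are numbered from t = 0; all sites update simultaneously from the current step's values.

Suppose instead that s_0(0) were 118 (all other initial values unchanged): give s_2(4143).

Simulating step by step:
t=0: [118, 5, 19, 94, 60, 50]
t=1: [23, 31, 57, 67, 96, 83]
t=2: [74, 83, 97, 98, 78, 83]
t=3: [94, 88, 72, 70, 88, 91]
t=4: [77, 83, 96, 98, 86, 78]
t=5: [92, 88, 72, 69, 82, 94]
t=6: [79, 83, 98, 100, 92, 75]
t=7: [91, 88, 67, 64, 75, 95]
t=8: [80, 83, 101, 102, 97, 75]
t=9: [89, 87, 61, 59, 67, 93]
t=10: [83, 85, 103, 103, 101, 79]
t=11: [86, 84, 55, 55, 59, 89]
t=12: [87, 89, 103, 103, 103, 85]
t=13: [80, 78, 54, 54, 55, 82]
t=14: [95, 96, 103, 104, 103, 94]
t=15: [67, 66, 52, 51, 53, 69]
t=16: [104, 104, 104, 104, 104, 104]
t=17: [49, 49, 49, 49, 49, 49]
t=18: [102, 102, 102, 102, 102, 102]
t=19: [54, 54, 54, 54, 54, 54]
t=20: [105, 105, 105, 105, 105, 105]
t=21: [46, 46, 46, 46, 46, 46]
t=22: [100, 100, 100, 100, 100, 100]
t=23: [59, 59, 59, 59, 59, 59]
t=24: [106, 106, 106, 106, 106, 106]
t=25: [43, 43, 43, 43, 43, 43]
t=26: [97, 97, 97, 97, 97, 97]
t=27: [66, 66, 66, 66, 66, 66]
t=28: [105, 105, 105, 105, 105, 105]

Answer: s_2(4143) = 59
Key observation: The state at step 20, [105, 105, 105, 105, 105, 105], reappears at step 28: the system is in a cycle of period 8 from step 20 on.  Therefore the state at step 4143 equals the state at step 20 + ((4143 - 20) mod 8) = 23, which is [59, 59, 59, 59, 59, 59].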